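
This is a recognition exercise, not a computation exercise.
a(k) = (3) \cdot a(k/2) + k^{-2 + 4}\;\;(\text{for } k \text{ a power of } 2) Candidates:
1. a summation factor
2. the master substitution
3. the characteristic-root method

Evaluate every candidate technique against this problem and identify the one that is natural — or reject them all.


Diagnosis: the master substitution — treat m = log base 2 of k as the new clock: one recursion step advances m by one while k scales by 2.
- a summation factor — a divided-index call is outside the fixed-shift first-order family a summation factor normalizes.
- the master substitution — yes — fits the structure here.
- the characteristic-root method — the recursion divides its index rather than shifting it — outside the constant-shift family the root method covers.


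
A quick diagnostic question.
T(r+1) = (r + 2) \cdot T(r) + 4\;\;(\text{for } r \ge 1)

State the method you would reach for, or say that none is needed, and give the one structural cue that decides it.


Diagnosis: a summation factor — one step of memory with a weight r + 2 that changes as the index grows — the summation-factor construction is built for this.


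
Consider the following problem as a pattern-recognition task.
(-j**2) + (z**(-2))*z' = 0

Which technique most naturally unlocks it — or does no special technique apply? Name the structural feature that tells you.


Method: separation of variables — all dependence on the two variables factors apart, the defining separable shape. One could also solve this as an exact equation; with each coefficient in its own variable, separating is the same work with fewer steps.


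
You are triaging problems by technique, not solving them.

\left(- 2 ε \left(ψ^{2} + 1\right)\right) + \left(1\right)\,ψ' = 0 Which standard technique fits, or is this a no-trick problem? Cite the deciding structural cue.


Technique: separation of variables — one side of the product carries the independent variable, the other the unknown — the textbook separation shape.


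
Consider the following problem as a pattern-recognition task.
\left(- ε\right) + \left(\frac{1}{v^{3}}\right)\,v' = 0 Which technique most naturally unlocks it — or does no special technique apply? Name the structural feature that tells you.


Technique: separation of variables — solved for the derivative, the right side factors as ε times v^{3} — all ε-dependence separates from all v-dependence. The equation is exact as it stands too — a potential function exists — though separation reads the split structure directly.


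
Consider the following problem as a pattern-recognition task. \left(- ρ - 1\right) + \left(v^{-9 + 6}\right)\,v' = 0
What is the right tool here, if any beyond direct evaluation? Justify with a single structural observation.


Verdict: separation of variables — one side of the product carries the independent variable, the other the unknown — the textbook separation shape. One could also solve this as an exact equation; with each coefficient in its own variable, separating is the same work with fewer steps.


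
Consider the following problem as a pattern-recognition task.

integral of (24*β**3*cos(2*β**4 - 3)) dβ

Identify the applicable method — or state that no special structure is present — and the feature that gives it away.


Best approach: u-substitution — differentiating the inner expression 2*β**4 - 3 produces the factor 24*β**3 up to a constant multiple, so substituting u = 2*β**4 - 3 reduces everything to a one-variable integral in u.


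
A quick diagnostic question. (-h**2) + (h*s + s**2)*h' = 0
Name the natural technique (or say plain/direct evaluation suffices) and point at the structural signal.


Best approach: the homogeneous substitution — the slope is degree-zero homogeneous: the ratio substitution v = h/s collapses it. Rewriting — with the variables' roles exchanged where the shape demands it — would expose a Bernoulli structure too; the homogeneous substitution simply reads the degrees directly.


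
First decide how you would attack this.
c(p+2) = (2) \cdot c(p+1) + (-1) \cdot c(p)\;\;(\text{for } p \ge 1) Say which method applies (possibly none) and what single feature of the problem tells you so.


Technique: the characteristic-root method — this is the constant-coefficient homogeneous case — the whole solution in p reduces to a polynomial's roots.


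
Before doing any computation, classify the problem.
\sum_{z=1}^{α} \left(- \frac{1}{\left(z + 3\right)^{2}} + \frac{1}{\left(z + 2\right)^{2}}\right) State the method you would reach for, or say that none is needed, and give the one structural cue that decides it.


Technique: telescoping — consecutive terms evaluate one function at adjacent indices (\frac{1}{\left(z + 2\right)^{2}} is its current value): one term's tail is the next term's head, so the chain collapses.


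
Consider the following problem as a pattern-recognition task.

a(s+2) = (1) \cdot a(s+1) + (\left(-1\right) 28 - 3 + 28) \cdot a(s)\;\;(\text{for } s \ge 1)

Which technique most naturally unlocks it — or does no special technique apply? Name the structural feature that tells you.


Technique: the characteristic-root method — the recurrence is linear and homogeneous with constant coefficients, so the ansatz r^s turns it into a polynomial equation for r.


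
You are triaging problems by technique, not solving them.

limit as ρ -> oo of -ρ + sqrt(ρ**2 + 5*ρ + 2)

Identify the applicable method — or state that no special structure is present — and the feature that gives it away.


Technique: conjugate multiplication — this difference gives up after one conjugate multiplication — the radical structure cancels against its conjugate.


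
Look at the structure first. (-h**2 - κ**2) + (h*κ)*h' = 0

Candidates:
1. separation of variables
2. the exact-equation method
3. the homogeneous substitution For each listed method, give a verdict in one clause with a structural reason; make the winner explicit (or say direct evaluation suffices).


Verdict: the homogeneous substitution — the slope's numerator and denominator have matching total degree, so it depends only on h/κ and the ratio substitution collapses it. Rearranged, this also fits the Bernoulli template directly; the homogeneous substitution reads the structure without the rearrangement.
- separation of variables: the two dependences do not factor apart.
- the exact-equation method: the mixed partial derivatives differ, so the left side is not a total differential.
- the homogeneous substitution: applies; the problem has the shape this method handles.


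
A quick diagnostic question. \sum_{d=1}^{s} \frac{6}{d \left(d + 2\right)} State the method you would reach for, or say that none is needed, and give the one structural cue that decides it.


Best approach: telescoping — poles of \frac{6}{d \left(d + 2\right)} differ by an integer, the telltale of a telescoping partial-fraction sum.


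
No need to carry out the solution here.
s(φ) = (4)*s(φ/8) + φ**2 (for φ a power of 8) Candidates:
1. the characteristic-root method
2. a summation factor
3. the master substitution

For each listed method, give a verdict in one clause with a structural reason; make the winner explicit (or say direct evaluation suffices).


Diagnosis: the master substitution — a divide-and-conquer shape: argument φ/8, so change variables with φ = 8^m and solve the linear version.
- the characteristic-root method — a divided-index call is not the fixed-shift linear shape that characteristic roots solve.
- a summation factor — a divided-index call is outside the fixed-shift first-order family a summation factor normalizes.
- the master substitution: a fit — the right tool for this form.


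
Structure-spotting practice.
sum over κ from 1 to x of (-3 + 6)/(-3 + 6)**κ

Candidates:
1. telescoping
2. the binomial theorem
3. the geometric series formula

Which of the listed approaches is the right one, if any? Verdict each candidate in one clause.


Method: the geometric series formula — consecutive terms stand in a fixed index-free ratio — the geometric sum formula closes it.
- telescoping — in the displayed form, no term reappears at a neighboring index to cancel against.
- the binomial theorem: there is no pair of bases whose matched powers would reassemble into a single binomial power.
- the geometric series formula: yes — fits the structure here.


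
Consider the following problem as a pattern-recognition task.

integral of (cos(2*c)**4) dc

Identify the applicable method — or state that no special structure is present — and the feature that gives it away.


Verdict: a trigonometric identity — cos(2*c)**4 is the textbook power-reduction case — identities first, antiderivatives second.


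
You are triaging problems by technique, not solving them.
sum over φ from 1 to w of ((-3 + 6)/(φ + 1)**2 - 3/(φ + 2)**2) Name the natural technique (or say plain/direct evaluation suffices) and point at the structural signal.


Diagnosis: telescoping — the summand is built as (-3 + 6)/(φ + 1)**2 minus its own successor — adjacent terms annihilate down the line.


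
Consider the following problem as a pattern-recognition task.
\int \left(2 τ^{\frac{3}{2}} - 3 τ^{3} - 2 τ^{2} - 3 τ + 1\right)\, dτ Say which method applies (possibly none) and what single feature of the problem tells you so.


Technique: no special technique — scan for structure and find none: constant multiples of powers of τ, integrate directly.


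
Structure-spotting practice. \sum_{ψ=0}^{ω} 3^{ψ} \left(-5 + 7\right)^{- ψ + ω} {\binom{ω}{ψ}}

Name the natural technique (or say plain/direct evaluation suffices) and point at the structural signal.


Technique: the binomial theorem — {\binom{ω}{ψ}} weighting matched powers of 3 and (-5 + 7) is the expanded form of (3 + (-5 + 7))^ω — fold it back up.


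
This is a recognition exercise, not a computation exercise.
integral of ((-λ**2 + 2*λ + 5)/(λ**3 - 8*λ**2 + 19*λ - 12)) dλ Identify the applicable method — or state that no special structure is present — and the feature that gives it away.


Diagnosis: partial fractions — with λ**3 - 8*λ**2 + 19*λ - 12 factorable and the degree on top strictly smaller, simple-fraction decomposition is immediate.


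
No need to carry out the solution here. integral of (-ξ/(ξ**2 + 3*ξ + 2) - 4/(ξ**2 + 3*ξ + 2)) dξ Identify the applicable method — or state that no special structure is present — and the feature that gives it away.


Diagnosis: partial fractions — with ξ**2 + 3*ξ + 2 factorable and the degree on top strictly smaller, simple-fraction decomposition is immediate.


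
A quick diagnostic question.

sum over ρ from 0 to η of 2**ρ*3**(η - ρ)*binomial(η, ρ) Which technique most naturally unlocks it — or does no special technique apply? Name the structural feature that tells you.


Technique: the binomial theorem — the binomial coefficients weight matched powers of 2 and 3, which is exactly the expansion of a binomial power.


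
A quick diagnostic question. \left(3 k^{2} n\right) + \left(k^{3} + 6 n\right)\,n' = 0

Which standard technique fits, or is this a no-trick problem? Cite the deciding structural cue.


Method: the exact-equation method — this form is already the differential of something: the matching mixed partials of 3 k^{2} n and k^{3} + 6 n prove it.


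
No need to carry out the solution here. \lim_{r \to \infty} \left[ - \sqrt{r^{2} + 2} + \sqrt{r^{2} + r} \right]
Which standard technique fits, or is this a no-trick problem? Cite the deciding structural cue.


Method: conjugate multiplication — the ∞ − ∞ radical form is the exact trigger for the conjugate maneuver.


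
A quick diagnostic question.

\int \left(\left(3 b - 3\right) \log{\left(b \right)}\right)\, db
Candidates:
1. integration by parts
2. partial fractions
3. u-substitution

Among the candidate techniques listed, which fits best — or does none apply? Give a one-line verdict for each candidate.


Best approach: integration by parts — choose u = \log{\left(b \right)}: one derivative turns the logarithm algebraic, and the remaining factor 3 b - 3 integrates term by term under the power rule.
- integration by parts — yes — fits the structure here.
- partial fractions: there is no rational-function structure to decompose.
- u-substitution: no subexpression of the integrand serves as a whole-integral substitution inner — individual terms may offer their own, but none carries its derivative as a factor of the full integrand; a working change of variable would have to be constructed from outside the expression.


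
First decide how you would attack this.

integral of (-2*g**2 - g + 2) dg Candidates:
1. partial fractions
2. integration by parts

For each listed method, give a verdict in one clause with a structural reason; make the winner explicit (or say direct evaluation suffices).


Verdict: no special technique — a term-by-term power-rule job in g; no substitution or rearrangement earns its keep here.
- partial fractions: there is no rational-function structure to decompose.
- integration by parts: splitting off a factor buys nothing — the integrand integrates directly without parts.


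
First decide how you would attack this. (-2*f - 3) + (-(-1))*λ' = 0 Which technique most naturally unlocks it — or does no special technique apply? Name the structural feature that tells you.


Technique: no special technique — the slope is a function of f alone, so integrate both sides directly.


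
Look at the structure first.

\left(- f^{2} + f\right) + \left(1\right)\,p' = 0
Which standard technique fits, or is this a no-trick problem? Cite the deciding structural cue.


Verdict: no special technique — with p absent the equation is not coupled at all: direct integration in f.


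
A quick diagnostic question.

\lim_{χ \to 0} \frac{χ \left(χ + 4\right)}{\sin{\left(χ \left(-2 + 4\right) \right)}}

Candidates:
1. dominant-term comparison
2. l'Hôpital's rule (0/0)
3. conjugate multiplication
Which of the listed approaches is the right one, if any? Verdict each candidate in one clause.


Method: l'Hôpital's rule (0/0) — plug in 0: top and bottom both hit zero, so differentiate each and retry. The standard small-argument limits would also carry it; the rule is the systematic route.
- dominant-term comparison: this is not a rational comparison of growth rates at infinity.
- l'Hôpital's rule (0/0) — applicable, and directly so.
- conjugate multiplication — there is no infinity-minus-infinity radical difference to rationalize.


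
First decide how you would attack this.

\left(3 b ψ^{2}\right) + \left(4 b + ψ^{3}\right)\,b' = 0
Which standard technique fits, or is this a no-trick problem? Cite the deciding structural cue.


Method: the exact-equation method — take the mixed partials of 3 b ψ^{2} and 4 b + ψ^{3}: they are equal, which certifies an exact differential.


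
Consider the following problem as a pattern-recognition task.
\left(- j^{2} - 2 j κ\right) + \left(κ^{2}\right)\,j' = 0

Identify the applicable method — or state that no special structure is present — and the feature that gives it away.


Method: the homogeneous substitution — the slope is degree-zero homogeneous: the ratio substitution v = j/κ collapses it. This doubles as a Bernoulli equation in the unknown as written; the homogeneous route needs no setup at all.


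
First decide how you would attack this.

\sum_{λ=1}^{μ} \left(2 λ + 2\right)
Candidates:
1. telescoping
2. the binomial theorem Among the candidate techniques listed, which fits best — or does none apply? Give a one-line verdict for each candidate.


Verdict: no special technique — the summand is a plain polynomial in λ (expanding first if it arrives factored); standard power-sum formulas evaluate it term by term.
- telescoping — neither a shifted-difference shape nor integer-spaced poles are present.
- the binomial theorem: no binomial coefficients pair with matched powers.


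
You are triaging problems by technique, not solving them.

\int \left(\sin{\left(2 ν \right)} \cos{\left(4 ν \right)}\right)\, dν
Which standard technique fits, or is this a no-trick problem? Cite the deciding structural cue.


Technique: a trigonometric identity — two sinusoids at different rates multiply in \sin{\left(2 ν \right)} \cos{\left(4 ν \right)}; the product-to-sum identity uncouples them.


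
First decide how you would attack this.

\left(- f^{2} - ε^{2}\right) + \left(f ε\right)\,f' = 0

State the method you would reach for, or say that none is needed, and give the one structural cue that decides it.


Verdict: the homogeneous substitution — the slope's numerator and denominator share total degree; set v = f/ε and the equation drops to separable form. Rearranged, this also fits the Bernoulli template directly; the homogeneous substitution reads the structure without the rearrangement.


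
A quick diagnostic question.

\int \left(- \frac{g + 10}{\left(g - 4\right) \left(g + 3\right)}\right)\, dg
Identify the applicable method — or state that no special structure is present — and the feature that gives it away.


Technique: partial fractions — the bottom factors while the top stays lower-degree — split into simple fractions and integrate piece by piece.


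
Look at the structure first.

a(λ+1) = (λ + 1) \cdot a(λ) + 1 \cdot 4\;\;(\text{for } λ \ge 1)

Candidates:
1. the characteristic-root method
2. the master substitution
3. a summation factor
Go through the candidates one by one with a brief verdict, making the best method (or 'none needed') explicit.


Technique: a summation factor — it is first-order linear but the coefficient λ + 1 depends on the index, so multiply through by a summation factor to telescope it.
- the characteristic-root method: an index-dependent weight blocks the pure exponential ansatz.
- the master substitution — the recursion steps by a constant offset, so exponential reindexing is pointless.
- a summation factor: applies; the problem has the shape this method handles.


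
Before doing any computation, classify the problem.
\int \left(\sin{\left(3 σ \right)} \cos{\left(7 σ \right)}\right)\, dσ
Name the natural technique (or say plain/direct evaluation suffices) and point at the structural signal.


Method: a trigonometric identity — cross-frequency products like \sin{\left(3 σ \right)} \cos{\left(7 σ \right)} are the textbook product-to-sum case — the identity converts them to directly integrable sinusoids.


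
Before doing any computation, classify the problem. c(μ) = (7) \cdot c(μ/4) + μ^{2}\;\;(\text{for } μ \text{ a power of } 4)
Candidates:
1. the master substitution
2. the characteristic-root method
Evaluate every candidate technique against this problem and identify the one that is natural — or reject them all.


Best approach: the master substitution — the argument contracts 4-fold per step: reindex μ exponentially and solve the linear recurrence in the new index.
- the master substitution — a fit — the right tool for this form.
- the characteristic-root method: a divided-index call is not the fixed-shift linear shape that characteristic roots solve.


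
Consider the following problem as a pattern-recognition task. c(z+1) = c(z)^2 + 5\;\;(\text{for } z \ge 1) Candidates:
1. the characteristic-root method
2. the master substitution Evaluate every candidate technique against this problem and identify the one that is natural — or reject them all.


Diagnosis: no special technique — once the recursion is nonlinear, characteristic roots, master substitutions, and summation factors are all off the table.
- the characteristic-root method: nonlinearity rules out exponential-mode superposition from the start.
- the master substitution — the recursion steps by a constant offset, so exponential reindexing is pointless.


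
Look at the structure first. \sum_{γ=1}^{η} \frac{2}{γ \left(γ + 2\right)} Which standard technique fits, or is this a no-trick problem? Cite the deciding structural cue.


Diagnosis: telescoping — \frac{2}{γ \left(γ + 2\right)} hides a difference of shifted reciprocals — decompose it and the middle of the sum vanishes.


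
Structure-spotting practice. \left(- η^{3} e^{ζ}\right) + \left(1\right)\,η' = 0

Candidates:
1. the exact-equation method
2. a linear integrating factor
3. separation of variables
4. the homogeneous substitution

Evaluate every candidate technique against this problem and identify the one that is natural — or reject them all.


Best approach: separation of variables — solved for the derivative, the right side splits multiplicatively into a function of each variable alone — divide and integrate each side.
- the exact-equation method: no potential function has this form as its differential, as written.
- a linear integrating factor — the unknown enters nonlinearly (through a power, a denominator, or a transcendental function), which the linear integrating-factor recipe cannot absorb as-is — any repair would come from a preliminary substitution, not the factor.
- separation of variables: a fit — the right tool for this form.
- the homogeneous substitution: the slope does not depend on the ratio of the variables alone.


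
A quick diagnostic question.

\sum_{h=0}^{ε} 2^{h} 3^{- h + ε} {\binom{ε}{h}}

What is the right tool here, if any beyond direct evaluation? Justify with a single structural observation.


Method: the binomial theorem — {\binom{ε}{h}} weighting matched powers of 2 and 3 is the expanded form of (2 + 3)^ε — fold it back up.


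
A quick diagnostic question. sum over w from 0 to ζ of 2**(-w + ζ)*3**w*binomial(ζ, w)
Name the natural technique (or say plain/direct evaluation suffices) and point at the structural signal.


Best approach: the binomial theorem — binomial(ζ, w) weighting matched powers of 3 and 2 is the expanded form of (3 + 2)^ζ — fold it back up.


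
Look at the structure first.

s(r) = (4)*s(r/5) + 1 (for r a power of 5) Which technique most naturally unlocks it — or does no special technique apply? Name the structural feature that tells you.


Best approach: the master substitution — index division is the fingerprint: r/5 in the recursive call means substitute r = 5^m.


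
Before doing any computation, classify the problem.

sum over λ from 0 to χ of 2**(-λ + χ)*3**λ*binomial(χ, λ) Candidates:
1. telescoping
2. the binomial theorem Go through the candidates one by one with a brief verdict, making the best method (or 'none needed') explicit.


Best approach: the binomial theorem — binomial(χ, λ) weighting matched powers of 3 and 2 is the expanded form of (3 + 2)^χ — fold it back up.
- telescoping: the terms as presented offer no neighboring cancellation — a telescoping rewrite may exist, but the displayed structure does not hand one over.
- the binomial theorem: a fit — the right tool for this form.


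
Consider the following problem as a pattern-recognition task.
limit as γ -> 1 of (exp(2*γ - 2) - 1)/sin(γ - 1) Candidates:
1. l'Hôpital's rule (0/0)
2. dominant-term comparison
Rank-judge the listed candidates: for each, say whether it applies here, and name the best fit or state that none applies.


Method: l'Hôpital's rule (0/0) — both numerator and denominator vanish at 1: the genuine 0/0 indeterminate that l'Hôpital exists for. The standard small-argument limits would also carry it; the rule is the systematic route.
- l'Hôpital's rule (0/0) — applies; the problem has the shape this method handles.
- dominant-term comparison: leading-power comparison does not apply to this form.


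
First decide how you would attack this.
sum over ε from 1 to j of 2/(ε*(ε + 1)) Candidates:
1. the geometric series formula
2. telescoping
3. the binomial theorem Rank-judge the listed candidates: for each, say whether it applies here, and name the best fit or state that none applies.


Method: telescoping — split 2/(ε*(ε + 1)) by partial fractions and the pieces are one function at shifted arguments — interior terms cancel.
- the geometric series formula: the ratio of consecutive terms depends on the index.
- telescoping: applies; the problem has the shape this method handles.
- the binomial theorem — the terms do not reassemble into a binomial power.


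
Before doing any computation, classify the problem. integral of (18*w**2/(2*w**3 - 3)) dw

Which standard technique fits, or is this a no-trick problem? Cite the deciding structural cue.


Diagnosis: u-substitution — spotting that 18*w**2 is a constant multiple of the derivative of 2*w**3 - 3 is the key observation — substitute u = 2*w**3 - 3 and the integral becomes one-dimensional in u.


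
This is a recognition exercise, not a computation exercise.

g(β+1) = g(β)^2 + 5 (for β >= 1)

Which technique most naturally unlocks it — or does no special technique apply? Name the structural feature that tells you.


Method: no special technique — the unknown sequence enters the update nonlinearly, so no linear method fits the recurrence as written — direct iteration remains.


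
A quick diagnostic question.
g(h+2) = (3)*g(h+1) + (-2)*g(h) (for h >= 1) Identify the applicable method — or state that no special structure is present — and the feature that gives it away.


Verdict: the characteristic-root method — the recurrence treats every index alike (constant coefficients, no forcing) — precisely the regime where r^h trials close it.


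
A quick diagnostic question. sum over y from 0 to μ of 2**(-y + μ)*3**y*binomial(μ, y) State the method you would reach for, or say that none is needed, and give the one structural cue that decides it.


Verdict: the binomial theorem — binomial coefficients against complementary powers of 3 and 2: recognize the binomial expansion and resum.


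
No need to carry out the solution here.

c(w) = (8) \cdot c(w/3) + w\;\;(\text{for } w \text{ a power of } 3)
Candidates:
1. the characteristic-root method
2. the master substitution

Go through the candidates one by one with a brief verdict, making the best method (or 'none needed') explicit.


Method: the master substitution — the argument shrinks by the factor 3, so measure the index on a logarithmic scale and the recursion becomes a shift.
- the characteristic-root method: the recursion divides its index rather than shifting it — outside the constant-shift family the root method covers.
- the master substitution: yes, a natural case for it.


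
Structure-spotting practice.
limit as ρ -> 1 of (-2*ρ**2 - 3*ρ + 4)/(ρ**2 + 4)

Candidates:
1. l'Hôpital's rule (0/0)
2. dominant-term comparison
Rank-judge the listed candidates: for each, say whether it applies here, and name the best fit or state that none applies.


Technique: no special technique — no zero denominators, no indeterminate clash at 1 — substitute and read off the value.
- l'Hôpital's rule (0/0) — substituting the point gives a finite value outright — there is no indeterminate clash to repair.
- dominant-term comparison: no dominant-degree comparison decides it.


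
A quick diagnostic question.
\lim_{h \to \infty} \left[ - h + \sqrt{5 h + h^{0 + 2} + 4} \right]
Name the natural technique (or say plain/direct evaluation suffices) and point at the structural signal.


Verdict: conjugate multiplication — this difference gives up after one conjugate multiplication — the radical structure cancels against its conjugate.


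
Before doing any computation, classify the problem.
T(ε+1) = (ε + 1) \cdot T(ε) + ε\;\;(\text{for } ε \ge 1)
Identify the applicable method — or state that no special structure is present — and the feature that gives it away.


Best approach: a summation factor — rescale the sequence by the product of the weights ε + 1 so far — the recurrence collapses to a plain running sum.


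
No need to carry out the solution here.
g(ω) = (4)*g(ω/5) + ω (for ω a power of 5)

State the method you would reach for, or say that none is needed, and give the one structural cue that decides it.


Best approach: the master substitution — the call at ω/5 makes this multiplicative recursion; the master-style substitution converts it to additive.


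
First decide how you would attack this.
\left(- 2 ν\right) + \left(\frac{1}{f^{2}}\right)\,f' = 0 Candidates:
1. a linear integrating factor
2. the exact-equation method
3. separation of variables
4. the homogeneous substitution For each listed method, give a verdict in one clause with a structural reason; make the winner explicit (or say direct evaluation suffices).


Verdict: separation of variables — one side of the product carries the independent variable, the other the unknown — the textbook separation shape.
- a linear integrating factor — the unknown enters nonlinearly (through a power, a denominator, or a transcendental function), which the linear integrating-factor recipe cannot absorb as-is — any repair would come from a preliminary substitution, not the factor.
- the exact-equation method — the cross-partial test holds only vacuously — each coefficient lives in its own variable, so the exactness machinery reads no structure the split form does not already show.
- separation of variables: applicable, and directly so.
- the homogeneous substitution: the slope changes under joint rescaling, failing the degree-zero test.


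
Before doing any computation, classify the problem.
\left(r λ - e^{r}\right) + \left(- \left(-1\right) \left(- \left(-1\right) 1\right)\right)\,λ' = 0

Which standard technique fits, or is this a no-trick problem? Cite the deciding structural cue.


Best approach: a linear integrating factor — arrange it as λ' + r·λ = (the forcing term) and the integrating factor does the rest.


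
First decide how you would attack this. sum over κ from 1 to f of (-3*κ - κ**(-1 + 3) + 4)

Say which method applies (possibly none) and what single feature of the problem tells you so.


Verdict: no special technique — no cancellation, no constant ratio, no binomial weights — just polynomial terms summed directly.


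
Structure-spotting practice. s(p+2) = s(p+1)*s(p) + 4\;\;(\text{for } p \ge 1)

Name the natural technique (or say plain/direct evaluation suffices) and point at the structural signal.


Diagnosis: no special technique — nonlinear feedback in the recursion rules out every root- or factor-based technique.


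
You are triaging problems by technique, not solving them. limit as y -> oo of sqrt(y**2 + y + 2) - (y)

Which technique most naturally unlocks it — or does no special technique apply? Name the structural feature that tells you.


Diagnosis: conjugate multiplication — divergence minus divergence hides a finite answer — expose it by pairing sqrt(y**2 + y + 2) - y with its conjugate.


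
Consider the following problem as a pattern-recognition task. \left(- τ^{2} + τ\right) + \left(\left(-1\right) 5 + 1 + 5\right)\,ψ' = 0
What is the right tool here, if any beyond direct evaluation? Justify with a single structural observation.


Verdict: no special technique — the slope is a pure function of τ; integrate both sides and be done.


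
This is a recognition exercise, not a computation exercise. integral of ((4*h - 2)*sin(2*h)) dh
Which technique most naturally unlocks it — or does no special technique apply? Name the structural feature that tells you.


Best approach: integration by parts — the integrand splits as 4*h - 2 times sin(2*h) — repeatedly differentiating the polynomial part kills it, which is the parts ladder.


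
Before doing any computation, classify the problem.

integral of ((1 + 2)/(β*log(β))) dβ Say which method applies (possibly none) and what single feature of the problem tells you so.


Technique: u-substitution — the only nontrivial dependence routes through log(β), whose derivative supplies the leftover factor up to a constant multiple — u = log(β) flattens it.


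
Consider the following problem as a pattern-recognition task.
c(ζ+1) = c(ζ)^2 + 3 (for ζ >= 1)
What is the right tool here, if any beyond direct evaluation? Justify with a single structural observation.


Diagnosis: no special technique — nonlinear feedback in the recursion rules out every root- or factor-based technique.


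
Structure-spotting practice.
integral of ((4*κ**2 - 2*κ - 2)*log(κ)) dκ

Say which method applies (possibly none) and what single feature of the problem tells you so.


Technique: integration by parts — take log(κ) as the piece to differentiate: what remains is a power-rule integral in disguise.


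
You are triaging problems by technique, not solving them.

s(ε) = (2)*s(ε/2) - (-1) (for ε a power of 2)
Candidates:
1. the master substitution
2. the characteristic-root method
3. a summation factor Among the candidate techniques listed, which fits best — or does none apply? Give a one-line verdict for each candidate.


Diagnosis: the master substitution — the argument shrinks by the factor 2, so measure the index on a logarithmic scale and the recursion becomes a shift.
- the master substitution: yes, a natural case for it.
- the characteristic-root method: a divided-index call is not the fixed-shift linear shape that characteristic roots solve.
- a summation factor: the recursion divides its index rather than shifting it — there is no previous-term chain for a summation factor to telescope.


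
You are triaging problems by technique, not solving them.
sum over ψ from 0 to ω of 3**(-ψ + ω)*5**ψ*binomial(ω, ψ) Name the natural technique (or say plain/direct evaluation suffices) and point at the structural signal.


Method: the binomial theorem — binomial coefficients against complementary powers of 5 and 3: recognize the binomial expansion and resum.


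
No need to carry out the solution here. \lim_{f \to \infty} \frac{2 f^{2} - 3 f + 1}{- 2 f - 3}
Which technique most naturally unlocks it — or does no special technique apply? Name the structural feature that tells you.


Technique: dominant-term comparison — divide through by the highest power of f; every lower-order term dies and the dominant terms decide the limit. l'Hôpital's at-infinity variant applies to the expression viewed as a single quotient; the leading-term comparison is the direct route.


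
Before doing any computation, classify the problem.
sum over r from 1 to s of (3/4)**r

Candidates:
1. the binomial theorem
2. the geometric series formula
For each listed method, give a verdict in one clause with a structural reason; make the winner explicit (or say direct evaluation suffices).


Best approach: the geometric series formula — check a ratio of consecutive terms: it is 3/4, independent of the index, so the geometric formula closes the sum.
- the binomial theorem — no binomial coefficients pair with matched powers.
- the geometric series formula — yes — fits the structure here.


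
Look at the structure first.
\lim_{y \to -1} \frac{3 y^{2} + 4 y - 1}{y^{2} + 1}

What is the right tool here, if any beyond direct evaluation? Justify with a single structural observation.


Diagnosis: no special technique — the function is continuous at -1; evaluation is itself the limit, no machinery required.


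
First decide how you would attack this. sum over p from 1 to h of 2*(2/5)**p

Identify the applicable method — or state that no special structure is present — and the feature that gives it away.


Technique: the geometric series formula — term-over-term division gives 2/5 every time — index-free ratio, geometric sum formula applies.


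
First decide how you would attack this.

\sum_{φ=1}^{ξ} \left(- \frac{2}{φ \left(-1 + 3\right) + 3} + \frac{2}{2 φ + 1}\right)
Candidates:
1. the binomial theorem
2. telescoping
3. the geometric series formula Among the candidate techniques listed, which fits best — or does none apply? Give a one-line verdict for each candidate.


Technique: telescoping — the summand is built as \frac{2}{2 φ + 1} minus its own successor — adjacent terms annihilate down the line.
- the binomial theorem: the terms lack the binomial-coefficient-weighted complementary-power pattern of an expansion.
- telescoping: applies; the problem has the shape this method handles.
- the geometric series formula: no single multiplier carries one term to the next throughout the sum.


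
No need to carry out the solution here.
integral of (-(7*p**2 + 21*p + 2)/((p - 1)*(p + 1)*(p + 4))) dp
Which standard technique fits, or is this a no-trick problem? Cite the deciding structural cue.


Verdict: partial fractions — a proper rational integrand whose denominator splits into simpler factors — decompose into partial fractions first.


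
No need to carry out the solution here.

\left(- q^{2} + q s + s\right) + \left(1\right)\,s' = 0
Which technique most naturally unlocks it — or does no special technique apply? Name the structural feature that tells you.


Diagnosis: a linear integrating factor — linear in the unknown with genuine forcing: multiply through by the exponential of the integrated coefficient and the left side closes into one derivative.


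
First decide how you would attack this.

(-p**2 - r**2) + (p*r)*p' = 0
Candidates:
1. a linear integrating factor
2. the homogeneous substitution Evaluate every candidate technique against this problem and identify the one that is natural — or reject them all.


Best approach: the homogeneous substitution — scaling r and p together leaves the slope fixed — it depends only on p/r, so substitute the ratio. A Bernoulli rewrite works here as the equation stands — the homogeneous substitution is the more immediate reading.
- a linear integrating factor: a nonlinear term in the unknown puts this outside the integrating-factor template.
- the homogeneous substitution: applicable, and directly so.


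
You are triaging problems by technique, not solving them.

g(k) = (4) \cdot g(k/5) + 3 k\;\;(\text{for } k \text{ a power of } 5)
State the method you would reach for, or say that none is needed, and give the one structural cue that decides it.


Method: the master substitution — treat m = log base 5 of k as the new clock: one recursion step advances m by one while k scales by 5.


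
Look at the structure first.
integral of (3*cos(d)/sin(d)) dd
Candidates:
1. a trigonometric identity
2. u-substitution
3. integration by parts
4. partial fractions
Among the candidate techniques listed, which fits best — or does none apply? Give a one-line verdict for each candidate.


Diagnosis: u-substitution — 3*cos(d) matches the derivative of sin(d) up to a constant; with u = sin(d) the whole integrand folds into a function of u alone.
- a trigonometric identity — no identity rewrites this into an easier trigonometric form.
- u-substitution: applies; the problem has the shape this method handles.
- integration by parts: there is no nonconstant-polynomial-times-kernel split with an exp, sine, cosine (degree-1 argument), or logarithm partner.
- partial fractions — the expression is not a ratio of polynomials that decomposes further.


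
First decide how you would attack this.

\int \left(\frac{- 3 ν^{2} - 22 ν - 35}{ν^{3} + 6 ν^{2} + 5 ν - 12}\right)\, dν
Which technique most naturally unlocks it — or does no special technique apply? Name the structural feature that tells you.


Method: partial fractions — the integrand is a proper rational function and its denominator ν^{3} + 6 ν^{2} + 5 ν - 12 factors into distinct pieces, so it splits into simple fractions.


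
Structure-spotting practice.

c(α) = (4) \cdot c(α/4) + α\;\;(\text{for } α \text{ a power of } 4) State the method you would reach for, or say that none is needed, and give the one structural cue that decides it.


Best approach: the master substitution — treat m = log base 4 of α as the new clock: one recursion step advances m by one while α scales by 4.
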